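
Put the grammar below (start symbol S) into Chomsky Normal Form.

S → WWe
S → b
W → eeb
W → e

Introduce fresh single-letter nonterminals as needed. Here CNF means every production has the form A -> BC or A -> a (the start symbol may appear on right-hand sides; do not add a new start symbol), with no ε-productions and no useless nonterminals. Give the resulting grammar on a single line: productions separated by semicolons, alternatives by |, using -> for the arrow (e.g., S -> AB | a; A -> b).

No ε-productions.
No unit productions to eliminate.
TERM: introduce B -> b, A -> e and substitute in every rule of length ≥2.
BIN: S -> WWA becomes S -> WC, C -> WA; W -> AAB becomes W -> AD, D -> AB.

S -> b | WC; A -> e; B -> b; C -> WA; D -> AB; W -> e | AD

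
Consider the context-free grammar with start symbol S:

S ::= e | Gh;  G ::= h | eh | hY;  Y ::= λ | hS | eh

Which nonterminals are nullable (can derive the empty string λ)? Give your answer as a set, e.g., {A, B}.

{Y}

Directly nullable (have an ε-rule): {Y}.
Not nullable: G, S — each has a terminal in every rule's right-hand side or depends on a non-nullable symbol.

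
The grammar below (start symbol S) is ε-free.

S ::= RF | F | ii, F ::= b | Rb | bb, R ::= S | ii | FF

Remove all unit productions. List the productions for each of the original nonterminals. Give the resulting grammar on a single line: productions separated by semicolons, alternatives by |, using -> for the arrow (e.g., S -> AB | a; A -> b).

Unit productions: R->S, S->F.
Unit pairs (A ⇒* B via units): (R,F), (R,S), (S,F).
S: inherits non-unit rules of {F, S} → RF | Rb | b | bb | ii.
F: inherits non-unit rules of {F} → Rb | b | bb.
R: inherits non-unit rules of {F, R, S} → FF | RF | Rb | b | bb | ii.

S -> b | RF | Rb | bb | ii; F -> b | Rb | bb; R -> b | FF | RF | Rb | bb | ii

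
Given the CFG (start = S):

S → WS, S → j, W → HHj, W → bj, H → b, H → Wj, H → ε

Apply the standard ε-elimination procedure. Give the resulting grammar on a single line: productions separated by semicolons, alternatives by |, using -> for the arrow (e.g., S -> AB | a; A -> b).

S -> j | WS; H -> b | Wj; W -> j | Hj | bj | HHj

Nullable set: {H}.
Drop H -> ε.
W -> HHj: H, H nullable, giving HHj | Hj | j.
Unchanged (no nullable symbols): S -> WS; S -> j; H -> Wj; H -> b; W -> bj.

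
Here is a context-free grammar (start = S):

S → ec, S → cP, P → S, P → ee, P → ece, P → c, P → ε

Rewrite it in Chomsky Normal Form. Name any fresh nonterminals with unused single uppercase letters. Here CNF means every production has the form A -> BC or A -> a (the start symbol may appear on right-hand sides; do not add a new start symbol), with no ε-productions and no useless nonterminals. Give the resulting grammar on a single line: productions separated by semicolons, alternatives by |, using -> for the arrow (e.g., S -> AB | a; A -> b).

S -> c | AP | BA; A -> c; B -> e; C -> AB; P -> c | AP | BA | BB | BC

Nullable: {P}; after ε-elimination: S -> c | cP | ec; P -> S | c | ee | ece.
After unit-elimination: S -> c | cP | ec; P -> c | cP | ec | ee | ece.
TERM: introduce A -> c, B -> e and substitute in every rule of length ≥2.
BIN: P -> BAB becomes P -> BC, C -> AB.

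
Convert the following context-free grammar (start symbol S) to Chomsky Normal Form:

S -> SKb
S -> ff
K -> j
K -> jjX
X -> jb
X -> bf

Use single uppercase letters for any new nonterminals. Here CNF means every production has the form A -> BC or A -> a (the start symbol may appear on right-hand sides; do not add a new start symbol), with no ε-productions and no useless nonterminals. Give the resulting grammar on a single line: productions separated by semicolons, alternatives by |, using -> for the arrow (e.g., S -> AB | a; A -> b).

No ε-productions.
No unit productions to eliminate.
TERM: introduce B -> b, C -> f, A -> j and substitute in every rule of length ≥2.
BIN: K -> AAX becomes K -> AD, D -> AX; S -> SKB becomes S -> SE, E -> KB.

S -> CC | SE; A -> j; B -> b; C -> f; D -> AX; E -> KB; K -> j | AD; X -> AB | BC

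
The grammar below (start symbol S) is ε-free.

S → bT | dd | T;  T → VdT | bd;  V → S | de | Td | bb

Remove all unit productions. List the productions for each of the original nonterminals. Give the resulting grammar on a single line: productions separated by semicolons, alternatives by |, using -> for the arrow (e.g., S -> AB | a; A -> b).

S -> bT | bd | dd | VdT; T -> bd | VdT; V -> Td | bT | bb | bd | dd | de | VdT

Unit productions: S->T, V->S.
Unit pairs (A ⇒* B via units): (S,T), (V,S), (V,T).
S: inherits non-unit rules of {S, T} → VdT | bT | bd | dd.
T: inherits non-unit rules of {T} → VdT | bd.
V: inherits non-unit rules of {S, T, V} → Td | VdT | bT | bb | bd | dd | de.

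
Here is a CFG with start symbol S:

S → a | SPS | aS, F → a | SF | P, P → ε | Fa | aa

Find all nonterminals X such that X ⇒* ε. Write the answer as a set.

Directly nullable (have an ε-rule): {P}.
F is nullable via F -> P (every symbol on the right is already known nullable).
Not nullable: S — each has a terminal in every rule's right-hand side or depends on a non-nullable symbol.

{F, P}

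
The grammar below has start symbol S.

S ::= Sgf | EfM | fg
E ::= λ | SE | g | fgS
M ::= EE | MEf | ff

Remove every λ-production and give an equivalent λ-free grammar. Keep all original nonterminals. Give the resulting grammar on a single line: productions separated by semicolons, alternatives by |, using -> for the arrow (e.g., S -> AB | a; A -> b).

S -> f | Ef | fM | fg | EfM | Sgf; E -> S | g | SE | fgS; M -> E | f | EE | Ef | Mf | ff | MEf

Nullable set: {E, M}.
S -> EfM: E, M nullable, giving Ef | EfM | f | fM.
Drop E -> λ.
E -> SE: E nullable, giving S | SE.
M -> EE: E, E nullable, giving E | EE.
M -> MEf: M, E nullable, giving Ef | MEf | Mf | f.
Unchanged (no nullable symbols): S -> Sgf; S -> fg; E -> fgS; E -> g; M -> ff.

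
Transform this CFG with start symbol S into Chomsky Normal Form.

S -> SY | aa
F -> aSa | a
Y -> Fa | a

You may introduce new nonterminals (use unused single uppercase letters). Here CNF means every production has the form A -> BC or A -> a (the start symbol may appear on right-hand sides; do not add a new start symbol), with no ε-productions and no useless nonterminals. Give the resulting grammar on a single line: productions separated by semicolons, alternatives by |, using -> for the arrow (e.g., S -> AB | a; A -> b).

No ε-productions.
No unit productions to eliminate.
TERM: introduce A -> a and substitute in every rule of length ≥2.
BIN: F -> ASA becomes F -> AB, B -> SA.

S -> AA | SY; A -> a; B -> SA; F -> a | AB; Y -> a | FA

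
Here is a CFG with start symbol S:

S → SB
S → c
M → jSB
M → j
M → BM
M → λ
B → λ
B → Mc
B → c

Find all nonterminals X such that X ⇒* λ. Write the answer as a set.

{B, M}

Directly nullable (have an ε-rule): {B, M}.
Not nullable: S — each has a terminal in every rule's right-hand side or depends on a non-nullable symbol.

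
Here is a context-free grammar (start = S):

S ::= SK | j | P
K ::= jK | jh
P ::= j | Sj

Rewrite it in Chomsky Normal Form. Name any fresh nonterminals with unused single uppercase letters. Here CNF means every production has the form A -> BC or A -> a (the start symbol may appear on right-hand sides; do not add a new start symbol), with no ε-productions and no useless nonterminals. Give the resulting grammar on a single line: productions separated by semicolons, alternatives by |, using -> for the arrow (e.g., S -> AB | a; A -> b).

S -> j | SA | SK; A -> j; B -> h; K -> AB | AK

No ε-productions.
After unit-elimination: S -> j | SK | Sj; K -> jK | jh; P -> j | Sj.
TERM: introduce B -> h, A -> j and substitute in every rule of length ≥2.
Drop unreachable/unproductive: P.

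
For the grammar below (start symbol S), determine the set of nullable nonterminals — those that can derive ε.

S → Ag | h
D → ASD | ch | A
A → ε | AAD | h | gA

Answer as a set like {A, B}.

Directly nullable (have an ε-rule): {A}.
D is nullable via D -> A (every symbol on the right is already known nullable).
Not nullable: S — each has a terminal in every rule's right-hand side or depends on a non-nullable symbol.

{A, D}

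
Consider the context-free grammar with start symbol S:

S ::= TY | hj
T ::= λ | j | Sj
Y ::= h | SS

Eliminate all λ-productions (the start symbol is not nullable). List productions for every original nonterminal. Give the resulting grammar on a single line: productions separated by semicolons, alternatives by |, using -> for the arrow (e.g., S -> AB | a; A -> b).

S -> Y | TY | hj; T -> j | Sj; Y -> h | SS

Nullable set: {T}.
S -> TY: T nullable, giving TY | Y.
Drop T -> λ.
Unchanged (no nullable symbols): S -> hj; T -> Sj; T -> j; Y -> SS; Y -> h.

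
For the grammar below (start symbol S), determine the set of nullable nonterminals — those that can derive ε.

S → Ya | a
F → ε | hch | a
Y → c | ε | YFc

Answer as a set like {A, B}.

Directly nullable (have an ε-rule): {F, Y}.
Not nullable: S — each has a terminal in every rule's right-hand side or depends on a non-nullable symbol.

{F, Y}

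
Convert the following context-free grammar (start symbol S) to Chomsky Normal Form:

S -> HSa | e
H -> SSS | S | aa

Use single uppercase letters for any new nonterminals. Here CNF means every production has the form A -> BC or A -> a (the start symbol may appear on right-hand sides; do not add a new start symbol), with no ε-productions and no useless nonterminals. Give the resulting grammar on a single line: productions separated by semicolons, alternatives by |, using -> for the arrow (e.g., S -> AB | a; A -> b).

No ε-productions.
After unit-elimination: S -> e | HSa; H -> e | aa | HSa | SSS.
TERM: introduce A -> a and substitute in every rule of length ≥2.
BIN: H -> HSA becomes H -> HB, B -> SA; H -> SSS becomes H -> SC, C -> SS; S -> HSA becomes S -> HD, D -> SA.

S -> e | HD; A -> a; B -> SA; C -> SS; D -> SA; H -> e | AA | HB | SC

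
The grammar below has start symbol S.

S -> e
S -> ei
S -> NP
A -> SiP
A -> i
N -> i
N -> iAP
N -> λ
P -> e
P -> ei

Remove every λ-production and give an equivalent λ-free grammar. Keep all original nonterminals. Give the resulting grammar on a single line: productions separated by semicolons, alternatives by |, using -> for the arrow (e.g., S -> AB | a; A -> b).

S -> P | e | NP | ei; A -> i | SiP; N -> i | iAP; P -> e | ei

Nullable set: {N}.
S -> NP: N nullable, giving NP | P.
Drop N -> λ.
Unchanged (no nullable symbols): S -> e; S -> ei; A -> SiP; A -> i; N -> i; N -> iAP; P -> e; P -> ei.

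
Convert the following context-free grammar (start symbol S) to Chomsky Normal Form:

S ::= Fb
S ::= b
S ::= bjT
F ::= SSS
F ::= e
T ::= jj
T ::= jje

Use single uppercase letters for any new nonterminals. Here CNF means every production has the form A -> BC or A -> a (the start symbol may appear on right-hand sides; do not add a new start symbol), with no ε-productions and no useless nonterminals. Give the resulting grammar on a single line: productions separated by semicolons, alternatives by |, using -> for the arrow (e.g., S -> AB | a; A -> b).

No ε-productions.
No unit productions to eliminate.
TERM: introduce A -> b, C -> e, B -> j and substitute in every rule of length ≥2.
BIN: F -> SSS becomes F -> SD, D -> SS; S -> ABT becomes S -> AE, E -> BT; T -> BBC becomes T -> BG, G -> BC.

S -> b | AE | FA; A -> b; B -> j; C -> e; D -> SS; E -> BT; F -> e | SD; G -> BC; T -> BB | BG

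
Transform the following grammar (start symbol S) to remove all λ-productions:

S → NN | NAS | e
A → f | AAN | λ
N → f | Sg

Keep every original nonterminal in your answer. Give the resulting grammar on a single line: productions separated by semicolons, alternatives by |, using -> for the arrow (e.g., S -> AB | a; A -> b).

S -> e | NN | NS | NAS; A -> N | f | AN | AAN; N -> f | Sg

Nullable set: {A}.
S -> NAS: A nullable, giving NAS | NS.
Drop A -> λ.
A -> AAN: A, A nullable, giving AAN | AN | N.
Unchanged (no nullable symbols): S -> NN; S -> e; A -> f; N -> Sg; N -> f.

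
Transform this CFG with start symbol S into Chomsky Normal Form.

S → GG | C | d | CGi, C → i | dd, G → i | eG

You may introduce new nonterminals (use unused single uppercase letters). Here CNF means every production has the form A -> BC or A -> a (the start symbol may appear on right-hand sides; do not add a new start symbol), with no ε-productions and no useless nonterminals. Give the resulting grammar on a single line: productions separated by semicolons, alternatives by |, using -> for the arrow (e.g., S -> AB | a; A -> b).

No ε-productions.
After unit-elimination: S -> d | i | GG | dd | CGi; C -> i | dd; G -> i | eG.
TERM: introduce A -> d, B -> e, D -> i and substitute in every rule of length ≥2.
BIN: S -> CGD becomes S -> CE, E -> GD.

S -> d | i | AA | CE | GG; A -> d; B -> e; C -> i | AA; D -> i; E -> GD; G -> i | BG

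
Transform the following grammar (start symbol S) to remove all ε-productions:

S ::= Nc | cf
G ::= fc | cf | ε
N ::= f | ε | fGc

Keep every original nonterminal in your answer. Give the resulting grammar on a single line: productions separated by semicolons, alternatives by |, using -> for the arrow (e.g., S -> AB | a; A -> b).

S -> c | Nc | cf; G -> cf | fc; N -> f | fc | fGc

Nullable set: {G, N}.
S -> Nc: N nullable, giving Nc | c.
Drop G -> ε.
Drop N -> ε.
N -> fGc: G nullable, giving fGc | fc.
Unchanged (no nullable symbols): S -> cf; G -> cf; G -> fc; N -> f.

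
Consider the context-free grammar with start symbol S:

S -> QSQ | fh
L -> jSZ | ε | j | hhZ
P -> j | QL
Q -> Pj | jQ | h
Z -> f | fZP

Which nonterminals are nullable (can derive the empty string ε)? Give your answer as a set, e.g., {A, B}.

Directly nullable (have an ε-rule): {L}.
Not nullable: P, Q, S, Z — each has a terminal in every rule's right-hand side or depends on a non-nullable symbol.

{L}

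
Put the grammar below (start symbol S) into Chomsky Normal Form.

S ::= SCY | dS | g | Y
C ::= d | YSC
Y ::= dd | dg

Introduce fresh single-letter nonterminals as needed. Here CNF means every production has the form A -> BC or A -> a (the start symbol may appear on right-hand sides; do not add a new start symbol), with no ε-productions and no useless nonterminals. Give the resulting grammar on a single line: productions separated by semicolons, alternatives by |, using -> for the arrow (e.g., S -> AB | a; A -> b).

No ε-productions.
After unit-elimination: S -> g | dS | dd | dg | SCY; C -> d | YSC; Y -> dd | dg.
TERM: introduce A -> d, B -> g and substitute in every rule of length ≥2.
BIN: C -> YSC becomes C -> YD, D -> SC; S -> SCY becomes S -> SE, E -> CY.

S -> g | AA | AB | AS | SE; A -> d; B -> g; C -> d | YD; D -> SC; E -> CY; Y -> AA | AB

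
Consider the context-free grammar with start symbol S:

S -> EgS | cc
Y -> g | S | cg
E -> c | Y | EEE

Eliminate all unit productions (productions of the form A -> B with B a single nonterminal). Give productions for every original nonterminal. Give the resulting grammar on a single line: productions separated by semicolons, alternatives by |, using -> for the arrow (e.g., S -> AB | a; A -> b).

S -> cc | EgS; E -> c | g | cc | cg | EEE | EgS; Y -> g | cc | cg | EgS

Unit productions: E->Y, Y->S.
Unit pairs (A ⇒* B via units): (E,S), (E,Y), (Y,S).
S: inherits non-unit rules of {S} → EgS | cc.
E: inherits non-unit rules of {E, S, Y} → EEE | EgS | c | cc | cg | g.
Y: inherits non-unit rules of {S, Y} → EgS | cc | cg | g.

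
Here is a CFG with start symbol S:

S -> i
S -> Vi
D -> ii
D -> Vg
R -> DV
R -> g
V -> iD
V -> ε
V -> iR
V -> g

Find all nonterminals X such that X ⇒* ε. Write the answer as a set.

{V}

Directly nullable (have an ε-rule): {V}.
Not nullable: D, R, S — each has a terminal in every rule's right-hand side or depends on a non-nullable symbol.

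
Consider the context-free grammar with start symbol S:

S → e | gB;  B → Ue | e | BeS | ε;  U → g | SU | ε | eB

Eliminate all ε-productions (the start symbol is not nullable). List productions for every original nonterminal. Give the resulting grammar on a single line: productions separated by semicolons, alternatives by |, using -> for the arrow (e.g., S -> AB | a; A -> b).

Nullable set: {B, U}.
S -> gB: B nullable, giving g | gB.
Drop B -> ε.
B -> BeS: B nullable, giving BeS | eS.
B -> Ue: U nullable, giving Ue | e.
Drop U -> ε.
U -> SU: U nullable, giving S | SU.
U -> eB: B nullable, giving e | eB.
Unchanged (no nullable symbols): S -> e; B -> e; U -> g.

S -> e | g | gB; B -> e | Ue | eS | BeS; U -> S | e | g | SU | eB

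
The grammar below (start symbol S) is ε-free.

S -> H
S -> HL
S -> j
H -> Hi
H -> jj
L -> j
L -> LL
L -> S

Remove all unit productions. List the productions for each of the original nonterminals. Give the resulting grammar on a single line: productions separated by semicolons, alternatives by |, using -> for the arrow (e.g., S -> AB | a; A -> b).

S -> j | HL | Hi | jj; H -> Hi | jj; L -> j | HL | Hi | LL | jj

Unit productions: L->S, S->H.
Unit pairs (A ⇒* B via units): (L,H), (L,S), (S,H).
S: inherits non-unit rules of {H, S} → HL | Hi | j | jj.
H: inherits non-unit rules of {H} → Hi | jj.
L: inherits non-unit rules of {H, L, S} → HL | Hi | LL | j | jj.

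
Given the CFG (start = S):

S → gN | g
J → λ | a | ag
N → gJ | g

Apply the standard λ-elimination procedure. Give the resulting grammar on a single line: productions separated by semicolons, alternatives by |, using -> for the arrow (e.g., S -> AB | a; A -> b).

S -> g | gN; J -> a | ag; N -> g | gJ

Nullable set: {J}.
Drop J -> λ.
N -> gJ: J nullable, giving g | gJ.
Unchanged (no nullable symbols): S -> g; S -> gN; J -> a; J -> ag; N -> g.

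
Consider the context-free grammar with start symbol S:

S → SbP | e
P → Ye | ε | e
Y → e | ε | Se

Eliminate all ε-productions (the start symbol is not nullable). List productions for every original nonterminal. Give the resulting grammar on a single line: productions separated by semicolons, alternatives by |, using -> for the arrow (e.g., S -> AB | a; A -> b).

S -> e | Sb | SbP; P -> e | Ye; Y -> e | Se

Nullable set: {P, Y}.
S -> SbP: P nullable, giving Sb | SbP.
Drop P -> ε.
P -> Ye: Y nullable, giving Ye | e.
Drop Y -> ε.
Unchanged (no nullable symbols): S -> e; P -> e; Y -> Se; Y -> e.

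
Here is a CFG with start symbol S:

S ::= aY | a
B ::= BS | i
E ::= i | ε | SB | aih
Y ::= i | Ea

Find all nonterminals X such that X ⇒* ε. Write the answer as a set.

{E}

Directly nullable (have an ε-rule): {E}.
Not nullable: B, S, Y — each has a terminal in every rule's right-hand side or depends on a non-nullable symbol.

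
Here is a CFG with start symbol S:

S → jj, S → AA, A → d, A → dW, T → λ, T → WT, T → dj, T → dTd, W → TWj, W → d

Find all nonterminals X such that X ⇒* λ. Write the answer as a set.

Directly nullable (have an ε-rule): {T}.
Not nullable: A, S, W — each has a terminal in every rule's right-hand side or depends on a non-nullable symbol.

{T}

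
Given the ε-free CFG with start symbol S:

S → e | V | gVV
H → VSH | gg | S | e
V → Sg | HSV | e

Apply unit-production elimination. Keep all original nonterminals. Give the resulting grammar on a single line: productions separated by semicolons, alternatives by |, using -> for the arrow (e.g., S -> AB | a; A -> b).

S -> e | Sg | HSV | gVV; H -> e | Sg | gg | HSV | VSH | gVV; V -> e | Sg | HSV

Unit productions: H->S, S->V.
Unit pairs (A ⇒* B via units): (H,S), (H,V), (S,V).
S: inherits non-unit rules of {S, V} → HSV | Sg | e | gVV.
H: inherits non-unit rules of {H, S, V} → HSV | Sg | VSH | e | gVV | gg.
V: inherits non-unit rules of {V} → HSV | Sg | e.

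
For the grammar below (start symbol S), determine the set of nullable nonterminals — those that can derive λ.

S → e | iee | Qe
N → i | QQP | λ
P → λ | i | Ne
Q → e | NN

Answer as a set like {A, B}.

Directly nullable (have an ε-rule): {N, P}.
Q is nullable via Q -> NN (every symbol on the right is already known nullable).
Not nullable: S — each has a terminal in every rule's right-hand side or depends on a non-nullable symbol.

{N, P, Q}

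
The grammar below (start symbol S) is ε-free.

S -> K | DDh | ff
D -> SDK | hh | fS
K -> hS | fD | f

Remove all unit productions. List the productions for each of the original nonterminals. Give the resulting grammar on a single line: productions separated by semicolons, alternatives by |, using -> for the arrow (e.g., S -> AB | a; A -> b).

Unit productions: S->K.
Unit pairs (A ⇒* B via units): (S,K).
S: inherits non-unit rules of {K, S} → DDh | f | fD | ff | hS.
D: inherits non-unit rules of {D} → SDK | fS | hh.
K: inherits non-unit rules of {K} → f | fD | hS.

S -> f | fD | ff | hS | DDh; D -> fS | hh | SDK; K -> f | fD | hS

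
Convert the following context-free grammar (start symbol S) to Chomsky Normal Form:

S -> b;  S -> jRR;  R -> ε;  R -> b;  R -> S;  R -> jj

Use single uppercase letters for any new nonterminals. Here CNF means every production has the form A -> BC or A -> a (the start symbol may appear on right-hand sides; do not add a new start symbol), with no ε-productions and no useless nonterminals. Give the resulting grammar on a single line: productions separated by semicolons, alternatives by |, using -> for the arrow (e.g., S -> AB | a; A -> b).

S -> b | j | AC | AR; A -> j; B -> RR; C -> RR; R -> b | j | AA | AB | AR

Nullable: {R}; after ε-elimination: S -> b | j | jR | jRR; R -> S | b | jj.
After unit-elimination: S -> b | j | jR | jRR; R -> b | j | jR | jj | jRR.
TERM: introduce A -> j and substitute in every rule of length ≥2.
BIN: R -> ARR becomes R -> AB, B -> RR; S -> ARR becomes S -> AC, C -> RR.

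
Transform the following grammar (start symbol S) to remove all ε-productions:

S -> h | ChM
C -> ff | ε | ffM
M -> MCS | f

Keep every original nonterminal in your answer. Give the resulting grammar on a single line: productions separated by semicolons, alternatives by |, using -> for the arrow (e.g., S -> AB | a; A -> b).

Nullable set: {C}.
S -> ChM: C nullable, giving ChM | hM.
Drop C -> ε.
M -> MCS: C nullable, giving MCS | MS.
Unchanged (no nullable symbols): S -> h; C -> ff; C -> ffM; M -> f.

S -> h | hM | ChM; C -> ff | ffM; M -> f | MS | MCS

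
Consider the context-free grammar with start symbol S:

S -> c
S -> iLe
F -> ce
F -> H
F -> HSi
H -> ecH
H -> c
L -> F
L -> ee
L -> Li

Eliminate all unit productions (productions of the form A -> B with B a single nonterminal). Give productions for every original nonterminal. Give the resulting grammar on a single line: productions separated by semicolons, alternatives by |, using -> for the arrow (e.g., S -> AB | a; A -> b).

S -> c | iLe; F -> c | ce | HSi | ecH; H -> c | ecH; L -> c | Li | ce | ee | HSi | ecH

Unit productions: F->H, L->F.
Unit pairs (A ⇒* B via units): (F,H), (L,F), (L,H).
S: inherits non-unit rules of {S} → c | iLe.
F: inherits non-unit rules of {F, H} → HSi | c | ce | ecH.
H: inherits non-unit rules of {H} → c | ecH.
L: inherits non-unit rules of {F, H, L} → HSi | Li | c | ce | ecH | ee.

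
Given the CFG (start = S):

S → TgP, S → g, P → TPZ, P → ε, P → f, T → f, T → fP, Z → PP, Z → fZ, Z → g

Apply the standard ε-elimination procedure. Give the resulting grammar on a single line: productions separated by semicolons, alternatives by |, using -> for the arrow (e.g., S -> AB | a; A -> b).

Nullable set: {P, Z}.
S -> TgP: P nullable, giving Tg | TgP.
Drop P -> ε.
P -> TPZ: P, Z nullable, giving T | TP | TPZ | TZ.
T -> fP: P nullable, giving f | fP.
Z -> PP: P, P nullable, giving P | PP.
Z -> fZ: Z nullable, giving f | fZ.
Unchanged (no nullable symbols): S -> g; P -> f; T -> f; Z -> g.

S -> g | Tg | TgP; P -> T | f | TP | TZ | TPZ; T -> f | fP; Z -> P | f | g | PP | fZ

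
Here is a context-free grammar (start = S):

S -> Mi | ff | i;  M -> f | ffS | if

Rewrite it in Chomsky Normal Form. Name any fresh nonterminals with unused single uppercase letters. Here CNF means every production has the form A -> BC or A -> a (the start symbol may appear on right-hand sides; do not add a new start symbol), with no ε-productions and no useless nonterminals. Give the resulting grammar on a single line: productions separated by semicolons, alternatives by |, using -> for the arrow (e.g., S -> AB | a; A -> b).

S -> i | AA | MB; A -> f; B -> i; C -> AS; M -> f | AC | BA

No ε-productions.
No unit productions to eliminate.
TERM: introduce A -> f, B -> i and substitute in every rule of length ≥2.
BIN: M -> AAS becomes M -> AC, C -> AS.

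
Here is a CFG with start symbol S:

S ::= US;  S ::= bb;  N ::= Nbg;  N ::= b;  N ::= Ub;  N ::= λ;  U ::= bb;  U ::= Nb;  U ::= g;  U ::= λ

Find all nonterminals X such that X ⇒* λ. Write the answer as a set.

{N, U}

Directly nullable (have an ε-rule): {N, U}.
Not nullable: S — each has a terminal in every rule's right-hand side or depends on a non-nullable symbol.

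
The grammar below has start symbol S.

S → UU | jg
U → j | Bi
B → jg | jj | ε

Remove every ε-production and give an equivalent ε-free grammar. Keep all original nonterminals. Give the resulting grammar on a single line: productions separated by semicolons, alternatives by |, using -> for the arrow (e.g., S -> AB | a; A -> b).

S -> UU | jg; B -> jg | jj; U -> i | j | Bi

Nullable set: {B}.
Drop B -> ε.
U -> Bi: B nullable, giving Bi | i.
Unchanged (no nullable symbols): S -> UU; S -> jg; B -> jg; B -> jj; U -> j.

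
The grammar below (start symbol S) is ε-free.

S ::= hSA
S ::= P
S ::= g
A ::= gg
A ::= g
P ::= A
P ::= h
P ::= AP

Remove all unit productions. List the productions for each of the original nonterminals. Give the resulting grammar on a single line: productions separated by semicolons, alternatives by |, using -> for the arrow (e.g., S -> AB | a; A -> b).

Unit productions: P->A, S->P.
Unit pairs (A ⇒* B via units): (P,A), (S,A), (S,P).
S: inherits non-unit rules of {A, P, S} → AP | g | gg | h | hSA.
A: inherits non-unit rules of {A} → g | gg.
P: inherits non-unit rules of {A, P} → AP | g | gg | h.

S -> g | h | AP | gg | hSA; A -> g | gg; P -> g | h | AP | gg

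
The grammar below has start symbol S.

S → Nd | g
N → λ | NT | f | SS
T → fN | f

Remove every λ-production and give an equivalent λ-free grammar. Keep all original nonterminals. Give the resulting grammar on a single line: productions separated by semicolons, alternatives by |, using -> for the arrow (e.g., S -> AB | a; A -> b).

Nullable set: {N}.
S -> Nd: N nullable, giving Nd | d.
Drop N -> λ.
N -> NT: N nullable, giving NT | T.
T -> fN: N nullable, giving f | fN.
Unchanged (no nullable symbols): S -> g; N -> SS; N -> f; T -> f.

S -> d | g | Nd; N -> T | f | NT | SS; T -> f | fN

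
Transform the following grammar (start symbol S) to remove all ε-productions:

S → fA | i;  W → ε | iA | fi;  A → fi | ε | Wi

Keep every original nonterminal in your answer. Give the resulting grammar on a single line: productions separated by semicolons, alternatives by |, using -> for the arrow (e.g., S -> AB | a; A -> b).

Nullable set: {A, W}.
S -> fA: A nullable, giving f | fA.
Drop A -> ε.
A -> Wi: W nullable, giving Wi | i.
Drop W -> ε.
W -> iA: A nullable, giving i | iA.
Unchanged (no nullable symbols): S -> i; A -> fi; W -> fi.

S -> f | i | fA; A -> i | Wi | fi; W -> i | fi | iA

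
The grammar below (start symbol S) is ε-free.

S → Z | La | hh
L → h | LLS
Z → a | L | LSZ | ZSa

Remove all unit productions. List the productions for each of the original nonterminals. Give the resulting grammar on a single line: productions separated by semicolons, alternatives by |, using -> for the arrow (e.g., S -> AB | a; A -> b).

S -> a | h | La | hh | LLS | LSZ | ZSa; L -> h | LLS; Z -> a | h | LLS | LSZ | ZSa

Unit productions: S->Z, Z->L.
Unit pairs (A ⇒* B via units): (S,L), (S,Z), (Z,L).
S: inherits non-unit rules of {L, S, Z} → LLS | LSZ | La | ZSa | a | h | hh.
L: inherits non-unit rules of {L} → LLS | h.
Z: inherits non-unit rules of {L, Z} → LLS | LSZ | ZSa | a | h.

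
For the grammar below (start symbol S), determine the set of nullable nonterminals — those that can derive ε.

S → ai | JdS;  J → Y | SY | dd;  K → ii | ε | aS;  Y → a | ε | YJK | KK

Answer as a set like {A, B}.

Directly nullable (have an ε-rule): {K, Y}.
J is nullable via J -> Y (every symbol on the right is already known nullable).
Not nullable: S — each has a terminal in every rule's right-hand side or depends on a non-nullable symbol.

{J, K, Y}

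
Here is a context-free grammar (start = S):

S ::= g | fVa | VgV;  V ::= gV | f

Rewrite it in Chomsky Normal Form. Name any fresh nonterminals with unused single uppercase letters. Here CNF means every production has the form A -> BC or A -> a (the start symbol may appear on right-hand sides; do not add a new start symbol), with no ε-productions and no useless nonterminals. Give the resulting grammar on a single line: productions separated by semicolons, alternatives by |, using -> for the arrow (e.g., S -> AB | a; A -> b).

No ε-productions.
No unit productions to eliminate.
TERM: introduce C -> a, B -> f, A -> g and substitute in every rule of length ≥2.
BIN: S -> BVC becomes S -> BD, D -> VC; S -> VAV becomes S -> VE, E -> AV.

S -> g | BD | VE; A -> g; B -> f; C -> a; D -> VC; E -> AV; V -> f | AV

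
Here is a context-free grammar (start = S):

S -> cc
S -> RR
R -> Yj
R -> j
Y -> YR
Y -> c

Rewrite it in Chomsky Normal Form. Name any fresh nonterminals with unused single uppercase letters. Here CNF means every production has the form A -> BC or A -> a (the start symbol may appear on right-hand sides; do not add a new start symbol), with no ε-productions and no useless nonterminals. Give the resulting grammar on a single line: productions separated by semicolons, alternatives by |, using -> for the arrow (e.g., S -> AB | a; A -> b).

S -> BB | RR; A -> j; B -> c; R -> j | YA; Y -> c | YR

No ε-productions.
No unit productions to eliminate.
TERM: introduce B -> c, A -> j and substitute in every rule of length ≥2.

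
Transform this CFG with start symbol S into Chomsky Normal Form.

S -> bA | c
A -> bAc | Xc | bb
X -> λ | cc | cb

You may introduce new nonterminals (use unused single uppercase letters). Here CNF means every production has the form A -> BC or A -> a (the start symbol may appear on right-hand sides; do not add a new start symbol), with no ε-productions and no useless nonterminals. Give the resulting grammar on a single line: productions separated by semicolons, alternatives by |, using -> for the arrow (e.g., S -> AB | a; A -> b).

S -> c | CA; A -> c | CC | CD | XB; B -> c; C -> b; D -> AB; X -> BB | BC

Nullable: {X}; after ε-elimination: S -> c | bA; A -> c | Xc | bb | bAc; X -> cb | cc.
No unit productions to eliminate.
TERM: introduce C -> b, B -> c and substitute in every rule of length ≥2.
BIN: A -> CAB becomes A -> CD, D -> AB.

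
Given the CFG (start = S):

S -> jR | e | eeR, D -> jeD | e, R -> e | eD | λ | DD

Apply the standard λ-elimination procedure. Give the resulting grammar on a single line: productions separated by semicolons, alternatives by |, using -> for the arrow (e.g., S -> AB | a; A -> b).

S -> e | j | ee | jR | eeR; D -> e | jeD; R -> e | DD | eD

Nullable set: {R}.
S -> eeR: R nullable, giving ee | eeR.
S -> jR: R nullable, giving j | jR.
Drop R -> λ.
Unchanged (no nullable symbols): S -> e; D -> e; D -> jeD; R -> DD; R -> e; R -> eD.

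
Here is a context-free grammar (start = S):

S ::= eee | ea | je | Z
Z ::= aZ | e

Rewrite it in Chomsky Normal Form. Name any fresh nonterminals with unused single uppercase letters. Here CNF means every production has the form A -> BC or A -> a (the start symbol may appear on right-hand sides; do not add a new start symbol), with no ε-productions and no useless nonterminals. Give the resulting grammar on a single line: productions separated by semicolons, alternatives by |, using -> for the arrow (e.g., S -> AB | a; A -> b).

No ε-productions.
After unit-elimination: S -> e | aZ | ea | je | eee; Z -> e | aZ.
TERM: introduce A -> a, B -> e, C -> j and substitute in every rule of length ≥2.
BIN: S -> BBB becomes S -> BD, D -> BB.

S -> e | AZ | BA | BD | CB; A -> a; B -> e; C -> j; D -> BB; Z -> e | AZ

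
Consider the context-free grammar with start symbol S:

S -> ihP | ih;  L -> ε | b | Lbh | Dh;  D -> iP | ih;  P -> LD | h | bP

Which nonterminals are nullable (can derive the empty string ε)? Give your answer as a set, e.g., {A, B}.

{L}

Directly nullable (have an ε-rule): {L}.
Not nullable: D, P, S — each has a terminal in every rule's right-hand side or depends on a non-nullable symbol.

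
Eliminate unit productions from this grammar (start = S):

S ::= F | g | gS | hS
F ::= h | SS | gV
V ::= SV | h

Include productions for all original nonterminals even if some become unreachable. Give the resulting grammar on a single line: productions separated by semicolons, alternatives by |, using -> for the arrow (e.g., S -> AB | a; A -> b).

Unit productions: S->F.
Unit pairs (A ⇒* B via units): (S,F).
S: inherits non-unit rules of {F, S} → SS | g | gS | gV | h | hS.
F: inherits non-unit rules of {F} → SS | gV | h.
V: inherits non-unit rules of {V} → SV | h.

S -> g | h | SS | gS | gV | hS; F -> h | SS | gV; V -> h | SV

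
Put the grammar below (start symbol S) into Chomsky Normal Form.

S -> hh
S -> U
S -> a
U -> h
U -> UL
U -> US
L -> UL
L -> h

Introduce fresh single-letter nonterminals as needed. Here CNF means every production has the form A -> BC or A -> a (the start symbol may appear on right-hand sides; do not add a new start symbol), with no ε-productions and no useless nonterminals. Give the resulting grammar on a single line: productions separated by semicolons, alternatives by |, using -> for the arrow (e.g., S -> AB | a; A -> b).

S -> a | h | AA | UL | US; A -> h; L -> h | UL; U -> h | UL | US

No ε-productions.
After unit-elimination: S -> a | h | UL | US | hh; L -> h | UL; U -> h | UL | US.
TERM: introduce A -> h and substitute in every rule of length ≥2.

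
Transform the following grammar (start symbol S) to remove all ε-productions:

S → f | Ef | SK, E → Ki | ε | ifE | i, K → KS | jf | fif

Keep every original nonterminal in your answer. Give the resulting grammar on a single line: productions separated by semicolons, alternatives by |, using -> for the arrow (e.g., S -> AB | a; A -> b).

S -> f | Ef | SK; E -> i | Ki | if | ifE; K -> KS | jf | fif

Nullable set: {E}.
S -> Ef: E nullable, giving Ef | f.
Drop E -> ε.
E -> ifE: E nullable, giving if | ifE.
Unchanged (no nullable symbols): S -> SK; S -> f; E -> Ki; E -> i; K -> KS; K -> fif; K -> jf.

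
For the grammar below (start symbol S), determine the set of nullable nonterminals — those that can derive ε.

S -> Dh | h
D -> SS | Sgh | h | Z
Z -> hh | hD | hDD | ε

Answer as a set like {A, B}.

{D, Z}

Directly nullable (have an ε-rule): {Z}.
D is nullable via D -> Z (every symbol on the right is already known nullable).
Not nullable: S — each has a terminal in every rule's right-hand side or depends on a non-nullable symbol.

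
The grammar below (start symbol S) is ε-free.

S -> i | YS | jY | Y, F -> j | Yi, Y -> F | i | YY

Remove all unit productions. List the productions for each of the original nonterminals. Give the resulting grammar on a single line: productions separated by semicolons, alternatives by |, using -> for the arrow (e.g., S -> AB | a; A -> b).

S -> i | j | YS | YY | Yi | jY; F -> j | Yi; Y -> i | j | YY | Yi

Unit productions: S->Y, Y->F.
Unit pairs (A ⇒* B via units): (S,F), (S,Y), (Y,F).
S: inherits non-unit rules of {F, S, Y} → YS | YY | Yi | i | j | jY.
F: inherits non-unit rules of {F} → Yi | j.
Y: inherits non-unit rules of {F, Y} → YY | Yi | i | j.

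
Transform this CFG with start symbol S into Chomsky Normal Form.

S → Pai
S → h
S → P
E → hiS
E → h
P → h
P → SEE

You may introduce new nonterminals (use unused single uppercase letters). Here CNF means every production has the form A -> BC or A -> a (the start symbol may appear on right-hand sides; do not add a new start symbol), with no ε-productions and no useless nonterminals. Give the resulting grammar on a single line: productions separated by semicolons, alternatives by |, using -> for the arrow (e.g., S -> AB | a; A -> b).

No ε-productions.
After unit-elimination: S -> h | Pai | SEE; E -> h | hiS; P -> h | SEE.
TERM: introduce C -> a, A -> h, B -> i and substitute in every rule of length ≥2.
BIN: E -> ABS becomes E -> AD, D -> BS; P -> SEE becomes P -> SF, F -> EE; S -> PCB becomes S -> PG, G -> CB; S -> SEE becomes S -> SH, H -> EE.

S -> h | PG | SH; A -> h; B -> i; C -> a; D -> BS; E -> h | AD; F -> EE; G -> CB; H -> EE; P -> h | SF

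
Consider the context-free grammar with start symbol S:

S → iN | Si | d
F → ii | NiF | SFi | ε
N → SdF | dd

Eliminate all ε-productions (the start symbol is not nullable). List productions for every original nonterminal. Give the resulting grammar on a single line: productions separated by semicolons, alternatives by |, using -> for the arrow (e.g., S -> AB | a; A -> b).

Nullable set: {F}.
Drop F -> ε.
F -> NiF: F nullable, giving Ni | NiF.
F -> SFi: F nullable, giving SFi | Si.
N -> SdF: F nullable, giving Sd | SdF.
Unchanged (no nullable symbols): S -> Si; S -> d; S -> iN; F -> ii; N -> dd.

S -> d | Si | iN; F -> Ni | Si | ii | NiF | SFi; N -> Sd | dd | SdF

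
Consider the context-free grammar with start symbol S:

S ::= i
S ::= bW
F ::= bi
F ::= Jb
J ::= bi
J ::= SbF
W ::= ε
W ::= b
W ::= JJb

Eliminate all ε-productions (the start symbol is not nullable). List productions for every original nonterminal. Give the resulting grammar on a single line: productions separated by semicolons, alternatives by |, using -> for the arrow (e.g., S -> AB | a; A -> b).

S -> b | i | bW; F -> Jb | bi; J -> bi | SbF; W -> b | JJb

Nullable set: {W}.
S -> bW: W nullable, giving b | bW.
Drop W -> ε.
Unchanged (no nullable symbols): S -> i; F -> Jb; F -> bi; J -> SbF; J -> bi; W -> JJb; W -> b.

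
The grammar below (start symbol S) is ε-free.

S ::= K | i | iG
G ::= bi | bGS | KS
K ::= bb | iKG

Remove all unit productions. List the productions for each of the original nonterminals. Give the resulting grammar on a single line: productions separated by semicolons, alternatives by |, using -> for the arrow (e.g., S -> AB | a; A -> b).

S -> i | bb | iG | iKG; G -> KS | bi | bGS; K -> bb | iKG

Unit productions: S->K.
Unit pairs (A ⇒* B via units): (S,K).
S: inherits non-unit rules of {K, S} → bb | i | iG | iKG.
G: inherits non-unit rules of {G} → KS | bGS | bi.
K: inherits non-unit rules of {K} → bb | iKG.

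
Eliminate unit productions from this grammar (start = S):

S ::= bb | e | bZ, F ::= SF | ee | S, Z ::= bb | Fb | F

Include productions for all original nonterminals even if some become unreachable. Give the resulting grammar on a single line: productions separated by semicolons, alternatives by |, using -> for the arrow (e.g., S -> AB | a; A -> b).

Unit productions: F->S, Z->F.
Unit pairs (A ⇒* B via units): (F,S), (Z,F), (Z,S).
S: inherits non-unit rules of {S} → bZ | bb | e.
F: inherits non-unit rules of {F, S} → SF | bZ | bb | e | ee.
Z: inherits non-unit rules of {F, S, Z} → Fb | SF | bZ | bb | e | ee.

S -> e | bZ | bb; F -> e | SF | bZ | bb | ee; Z -> e | Fb | SF | bZ | bb | ee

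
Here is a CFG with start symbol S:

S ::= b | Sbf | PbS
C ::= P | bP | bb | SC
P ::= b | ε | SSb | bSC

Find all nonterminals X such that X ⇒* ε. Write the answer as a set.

{C, P}

Directly nullable (have an ε-rule): {P}.
C is nullable via C -> P (every symbol on the right is already known nullable).
Not nullable: S — each has a terminal in every rule's right-hand side or depends on a non-nullable symbol.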